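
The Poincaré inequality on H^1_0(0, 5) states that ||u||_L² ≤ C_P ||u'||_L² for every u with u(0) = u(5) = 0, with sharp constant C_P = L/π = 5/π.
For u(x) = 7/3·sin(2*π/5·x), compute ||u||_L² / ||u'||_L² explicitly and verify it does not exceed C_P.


||u||_L² / ||u'||_L² = 5/(2*π) < C_P = 5/π.

u(x) = 7/3·sin(2*π/5·x), so u'(x) = 14*π*cos(2*π*x/5)/15.
Writing u(x) = A·sin(kπx/L) with A = 7/3 and k = 2, use ∫_0^L sin²(kπx/L) dx = L/2 and ∫_0^L cos²(kπx/L) dx = L/2.
u² = 49/9·sin²(2*π/5·x) and (u')² = 196*π^2/225·cos²(2*π/5·x), and each of sin², cos² integrates to L/2 = 5/2 over (0, 5).
∫_0^5 u² dx = 245/18, so ||u||_L² = 7*sqrt(10)/6.
∫_0^5 (u')² dx = 98*π^2/45, so ||u'||_L² = 7*sqrt(10)*π/15.
Ratio ||u||_L² / ||u'||_L² = 5/(2*π).
Sharp Poincaré constant on H^1_0(0, 5) is C_P = L/π = 5/π, achieved by sin(π/5·x).
This is the k = 2 harmonic; the ratio L/(kπ) is strictly less than C_P = L/π, consistent with the sharp inequality ||u||_L² ≤ C_P ||u'||_L².


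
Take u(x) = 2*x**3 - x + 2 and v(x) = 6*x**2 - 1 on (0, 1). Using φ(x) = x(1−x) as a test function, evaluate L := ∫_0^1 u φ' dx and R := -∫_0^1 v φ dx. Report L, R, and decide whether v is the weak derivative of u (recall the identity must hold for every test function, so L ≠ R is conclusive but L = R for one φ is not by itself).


LHS = -2/15, RHS = -2/15. Yes, v = u' weakly.

u(x) = 2*x**3 - x + 2, classical derivative u'(x) = 6*x**2 - 1.
φ(x) = x(1−x), so φ'(x) = 1 - 2*x.
Note φ(0) = φ(1) = 0, so the boundary term u·φ vanishes.
LHS = ∫_0^1 u(x) φ'(x) dx = ∫_0^1 (-4*x^4 + 2*x^3 + 2*x^2 - 5*x + 2) dx. Term by term:
  ∫_0^1 -4*x^4 dx = -4/5;  ∫_0^1 2*x^3 dx = 1/2;  ∫_0^1 2*x^2 dx = 2/3;
  ∫_0^1 -5*x dx = -5/2;  ∫_0^1 2 dx = 2.
Sum: -4/5 + 1/2 + 2/3 − 5/2 + 2 = -2/15.
So LHS = -2/15.
∫_0^1 v(x) φ(x) dx = ∫_0^1 (-6*x^4 + 6*x^3 + x^2 - x) dx. Term by term:
  ∫_0^1 -6*x^4 dx = -6/5;  ∫_0^1 6*x^3 dx = 3/2;  ∫_0^1 x^2 dx = 1/3;
  ∫_0^1 -x dx = -1/2.
Sum: -6/5 + 3/2 + 1/3 − 1/2 = 2/15.
So RHS = -∫_0^1 v(x) φ(x) dx = -2/15.
LHS = RHS, so the identity holds for this test φ.
Moreover u is smooth here and v(x) = u'(x) = 6*x**2 - 1 pointwise, so the identity holds for every test function. Hence v is the weak derivative of u.


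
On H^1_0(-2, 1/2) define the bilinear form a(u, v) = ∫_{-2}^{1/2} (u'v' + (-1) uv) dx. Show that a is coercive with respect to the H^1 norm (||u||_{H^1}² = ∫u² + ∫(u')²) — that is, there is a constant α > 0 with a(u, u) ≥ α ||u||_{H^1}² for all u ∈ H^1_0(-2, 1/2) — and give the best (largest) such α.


α = (-25 + 4*π^2)/(25 + 4*π^2)

Coercivity of a(·,·) on H^1_0(-2, 1/2) means a(u, u) ≥ α ||u||_{H^1}² for every u ∈ H^1_0.
The interval has length L = 5/2, and Poincaré/coercivity depend only on L. Here a(u, u) = ∫(u')² + (-1)·∫u².
Here c = -1 < 0 with |c| < (π/L)² = 4*π^2/25, so coercivity still holds. The condition a(u,u) ≥ α||u||_{H^1}² reads (1−α)∫(u')² ≥ (α−c)∫u². Any admissible α is ≤ 1 (rapidly oscillating u have ∫u²/∫(u')² → 0), and α = 1 would force 0 ≥ (1−c)∫u², impossible since c < 1; so 1−α > 0. By the sharp Poincaré inequality on H^1_0 of an interval of length L, ∫(u')² ≥ (π/L)²∫u² with equality for the first sine mode sin(π(x−x₀)/L) (x₀ the left endpoint), so the inequality holds for all u iff (1−α)(π/L)² ≥ α − c, i.e. α ≤ ((π/L)² + c)/((π/L)² + 1) = (1 + c(L/π)²)/(1 + (L/π)²). (Direct route, valid since c ≤ 0: Poincaré gives c∫u² ≥ c(L/π)²∫(u')², so a(u,u) ≥ (1 + c(L/π)²)∫(u')², while ||u||_{H^1}² ≤ (1 + (L/π)²)∫(u')²; dividing yields the same α.) With (π/L)² = 4*π^2/25 and c = -1, the largest admissible constant is α = ((π/L)² + c)/((π/L)² + 1).
Simplifying, α = (-25 + 4*π^2)/(25 + 4*π^2).


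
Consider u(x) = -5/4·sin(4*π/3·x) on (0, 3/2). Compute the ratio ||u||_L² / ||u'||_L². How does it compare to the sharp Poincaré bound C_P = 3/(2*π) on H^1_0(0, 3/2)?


||u||_L² / ||u'||_L² = 3/(4*π) < C_P = 3/(2*π).

u(x) = -5/4·sin(4*π/3·x), so u'(x) = -5*π*cos(4*π*x/3)/3.
Writing u(x) = A·sin(kπx/L) with A = -5/4 and k = 2, use ∫_0^L sin²(kπx/L) dx = L/2 and ∫_0^L cos²(kπx/L) dx = L/2.
u² = 25/16·sin²(4*π/3·x) and (u')² = 25*π^2/9·cos²(4*π/3·x), and each of sin², cos² integrates to L/2 = 3/4 over (0, 3/2).
∫_0^3/2 u² dx = 75/64, so ||u||_L² = 5*sqrt(3)/8.
∫_0^3/2 (u')² dx = 25*π^2/12, so ||u'||_L² = 5*sqrt(3)*π/6.
Ratio ||u||_L² / ||u'||_L² = 3/(4*π).
Sharp Poincaré constant on H^1_0(0, 3/2) is C_P = L/π = 3/(2*π), achieved by sin(2*π/3·x).
This is the k = 2 harmonic; the ratio L/(kπ) is strictly less than C_P = L/π, consistent with the sharp inequality ||u||_L² ≤ C_P ||u'||_L².


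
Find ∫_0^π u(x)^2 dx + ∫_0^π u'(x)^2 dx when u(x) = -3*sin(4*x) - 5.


||u||_{H^1(0,π)}^2 = 203*π/2

u'(x) = -12*cos(4*x).
Expand u² and (u')² and integrate term by term on (0, π), using: for integers n ≥ 1, ∫_0^π sin²(nx) dx = ∫_0^π cos²(nx) dx = π/2; for n ≠ n', ∫_0^π sin(nx)sin(n'x) dx = ∫_0^π cos(nx)cos(n'x) dx = 0; and by product-to-sum, ∫_0^π sin(nx)cos(n'x) dx = ½∫_0^π [sin((n+n')x) + sin((n−n')x)] dx, which is 0 when n+n' is even and 2n/(n²−n'²) when n+n' is odd (it need not vanish on (0, π)). For the constant mode: ∫_0^π 1 dx = π, ∫_0^π cos(nx) dx = 0, ∫_0^π sin(nx) dx = (1−(−1)^n)/n.
  u² squared terms: (-5)²·∫1 dx = 25·π = 25*π;  (-3)²·∫sin(4x)² dx = 9·π/2 = 9*π/2.
  u² cross terms: 2·(-5)·(-3)·∫1·sin(4x) dx = 30·(0) = 0.
  So ∫_0^π u² dx = 25*π + 9*π/2 + 0 = 59*π/2.
  (u')² squared terms: (-12)²·∫cos(4x)² dx = 144·π/2 = 72*π.
  So ∫_0^π (u')² dx = 72*π.
||u||_{H^1}^2 = (59*π/2) + (72*π) = 203*π/2.


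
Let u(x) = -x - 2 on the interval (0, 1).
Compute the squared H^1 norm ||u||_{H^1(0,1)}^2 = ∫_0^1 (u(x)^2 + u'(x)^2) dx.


||u||_{H^1}^2 = 22/3

The H^1 norm (squared) on an interval (0, L) is
  ||u||_{H^1}^2 = ∫_0^L u(x)^2 dx + ∫_0^L u'(x)^2 dx.
Compute u'(x) = -1.
Then u(x)^2 = x**2 + 4*x + 4 and u'(x)^2 = 1.
Integrate each monomial from 0 to 1 using ∫_0^1 c·x^n dx = c·1^(n+1)/(n+1):
  ∫_0^1 u(x)^2 dx = ∫_0^1 (x^2 + 4*x + 4) dx. Term by term:
    ∫_0^1 x^2 dx = 1/3;  ∫_0^1 4*x dx = 2;  ∫_0^1 4 dx = 4.
  Sum: 1/3 + 2 + 4 = 19/3.
  ∫_0^1 u'(x)^2 dx = ∫_0^1 (1) dx. Term by term:
    ∫_0^1 1 dx = 1.
Adding: ||u||_{H^1}^2 = 19/3 + 1 = 22/3.


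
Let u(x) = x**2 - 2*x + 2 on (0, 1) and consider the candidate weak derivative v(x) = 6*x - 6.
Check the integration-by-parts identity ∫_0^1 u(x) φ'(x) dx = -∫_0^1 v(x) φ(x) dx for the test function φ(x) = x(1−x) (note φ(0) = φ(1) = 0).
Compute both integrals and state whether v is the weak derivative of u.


LHS = 1/6, RHS = 1/2. No, v is not the weak derivative of u.

u(x) = x**2 - 2*x + 2, classical derivative u'(x) = 2*x - 2.
φ(x) = x(1−x), so φ'(x) = 1 - 2*x.
Note φ(0) = φ(1) = 0, so the boundary term u·φ vanishes.
LHS = ∫_0^1 u(x) φ'(x) dx = ∫_0^1 (-2*x^3 + 5*x^2 - 6*x + 2) dx. Term by term:
  ∫_0^1 -2*x^3 dx = -1/2;  ∫_0^1 5*x^2 dx = 5/3;  ∫_0^1 -6*x dx = -3;
  ∫_0^1 2 dx = 2.
Sum: -1/2 + 5/3 − 3 + 2 = 1/6.
So LHS = 1/6.
∫_0^1 v(x) φ(x) dx = ∫_0^1 (-6*x^3 + 12*x^2 - 6*x) dx. Term by term:
  ∫_0^1 -6*x^3 dx = -3/2;  ∫_0^1 12*x^2 dx = 4;  ∫_0^1 -6*x dx = -3.
Sum: -3/2 + 4 − 3 = -1/2.
So RHS = -∫_0^1 v(x) φ(x) dx = 1/2.
LHS − RHS = -1/3 ≠ 0, so the identity fails.
(For a valid weak derivative the identity must hold for EVERY test function, in particular this one. The failure shows v is NOT the weak derivative of u.)
Correct weak derivative would be u'(x) = 2*x - 2.


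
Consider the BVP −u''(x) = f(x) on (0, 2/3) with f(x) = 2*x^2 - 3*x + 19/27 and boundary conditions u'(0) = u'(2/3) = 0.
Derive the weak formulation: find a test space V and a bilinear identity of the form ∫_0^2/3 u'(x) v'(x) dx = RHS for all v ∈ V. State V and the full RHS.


V = H^1(0, 2/3) (no boundary constraint on v; u is determined up to an additive constant); weak form: ∫_0^2/3 u'v' dx = ∫_0^2/3 (2*x^2 - 3*x + 19/27) v dx for all v ∈ V.

Multiply both sides by a test function v and integrate from 0 to 2/3:
  ∫_0^2/3 −u''(x) v(x) dx = ∫_0^2/3 f(x) v(x) dx.
Integrate the LHS by parts once:
  ∫_0^2/3 −u'' v dx = −[u'(x) v(x)]_0^2/3 + ∫_0^2/3 u'(x) v'(x) dx.
Thus ∫_0^2/3 u'(x) v'(x) dx = ∫_0^2/3 f(x) v(x) dx + [u'(x) v(x)]_0^2/3.
Choose V so that boundary terms are either known or forced to vanish.
u has homogeneous Neumann: u'(0) = u'(2/3) = 0. So [u' v]_0^2/3 = 0·v(2/3) − 0·v(0) = 0 for any v; take V = H^1(0, 2/3).
Weak formulation: find u (satisfying any essential BC) such that ∫_0^2/3 u'(x) v'(x) dx = ∫_0^2/3 f v dx for all v ∈ V (homogeneous Neumann, so boundary terms vanish).
Substituting f(x) = 2*x^2 - 3*x + 19/27, the right-hand side is ∫_0^2/3 (2*x^2 - 3*x + 19/27) v dx.
Compatibility check (pure Neumann): taking v ≡ 1 ∈ V gives 0 = ∫_0^2/3 f dx + (0) − (0), i.e. ∫_0^2/3 f dx must equal u'(0) − u'(2/3) = 0. Indeed ∫_0^2/3 (2*x^2 - 3*x + 19/27) dx = 0, so the data are compatible. The solution is then unique only up to an additive constant (fix it e.g. by requiring ∫_0^2/3 u dx = 0).


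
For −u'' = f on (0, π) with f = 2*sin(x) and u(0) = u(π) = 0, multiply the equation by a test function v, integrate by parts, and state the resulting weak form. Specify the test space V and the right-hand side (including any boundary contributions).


V = H^1_0(0, π) (so v(0) = v(π) = 0); weak form: ∫_0^π u'v' dx = ∫_0^π (2*sin(x)) v dx for all v ∈ V.

Multiply both sides by a test function v and integrate from 0 to π:
  ∫_0^π −u''(x) v(x) dx = ∫_0^π f(x) v(x) dx.
Integrate the LHS by parts once:
  ∫_0^π −u'' v dx = −[u'(x) v(x)]_0^π + ∫_0^π u'(x) v'(x) dx.
Thus ∫_0^π u'(x) v'(x) dx = ∫_0^π f(x) v(x) dx + [u'(x) v(x)]_0^π.
Choose V so that boundary terms are either known or forced to vanish.
u is Dirichlet: u(0) = u(π) = 0. Let V = H^1_0(0, π); then v(0) = v(π) = 0, and [u' v]_0^π = 0.
Weak formulation: find u (satisfying any essential BC) such that ∫_0^π u'(x) v'(x) dx = ∫_0^π f v dx for all v ∈ V.
Substituting f(x) = 2*sin(x), the right-hand side is ∫_0^π (2*sin(x)) v dx.


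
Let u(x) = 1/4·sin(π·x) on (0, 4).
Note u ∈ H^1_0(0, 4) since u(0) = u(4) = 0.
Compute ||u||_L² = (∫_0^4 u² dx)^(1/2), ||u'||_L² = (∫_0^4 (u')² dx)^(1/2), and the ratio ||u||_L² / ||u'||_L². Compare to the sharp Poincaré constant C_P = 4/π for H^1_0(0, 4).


||u||_L² / ||u'||_L² = 1/π < C_P = 4/π.

u(x) = 1/4·sin(π·x), so u'(x) = π*cos(π*x)/4.
Writing u(x) = A·sin(kπx/L) with A = 1/4 and k = 4, use ∫_0^L sin²(kπx/L) dx = L/2 and ∫_0^L cos²(kπx/L) dx = L/2.
u² = 1/16·sin²(π·x) and (u')² = π^2/16·cos²(π·x), and each of sin², cos² integrates to L/2 = 2 over (0, 4).
∫_0^4 u² dx = 1/8, so ||u||_L² = sqrt(2)/4.
∫_0^4 (u')² dx = π^2/8, so ||u'||_L² = sqrt(2)*π/4.
Ratio ||u||_L² / ||u'||_L² = 1/π.
Sharp Poincaré constant on H^1_0(0, 4) is C_P = L/π = 4/π, achieved by sin(π/4·x).
This is the k = 4 harmonic; the ratio L/(kπ) is strictly less than C_P = L/π, consistent with the sharp inequality ||u||_L² ≤ C_P ||u'||_L².


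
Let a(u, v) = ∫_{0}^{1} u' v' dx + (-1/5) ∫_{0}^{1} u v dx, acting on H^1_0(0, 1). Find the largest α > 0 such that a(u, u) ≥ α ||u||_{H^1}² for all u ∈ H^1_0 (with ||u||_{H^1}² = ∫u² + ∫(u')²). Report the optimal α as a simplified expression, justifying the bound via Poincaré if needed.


α = (-1/5 + π^2)/(1 + π^2)

Coercivity of a(·,·) on H^1_0(0, 1) means a(u, u) ≥ α ||u||_{H^1}² for every u ∈ H^1_0.
The interval has length L = 1, and Poincaré/coercivity depend only on L. Here a(u, u) = ∫(u')² + (-1/5)·∫u².
Here c = -1/5 < 0 with |c| < (π/L)² = π^2, so coercivity still holds. The condition a(u,u) ≥ α||u||_{H^1}² reads (1−α)∫(u')² ≥ (α−c)∫u². Any admissible α is ≤ 1 (rapidly oscillating u have ∫u²/∫(u')² → 0), and α = 1 would force 0 ≥ (1−c)∫u², impossible since c < 1; so 1−α > 0. By the sharp Poincaré inequality on H^1_0 of an interval of length L, ∫(u')² ≥ (π/L)²∫u² with equality for the first sine mode sin(π(x−x₀)/L) (x₀ the left endpoint), so the inequality holds for all u iff (1−α)(π/L)² ≥ α − c, i.e. α ≤ ((π/L)² + c)/((π/L)² + 1) = (1 + c(L/π)²)/(1 + (L/π)²). (Direct route, valid since c ≤ 0: Poincaré gives c∫u² ≥ c(L/π)²∫(u')², so a(u,u) ≥ (1 + c(L/π)²)∫(u')², while ||u||_{H^1}² ≤ (1 + (L/π)²)∫(u')²; dividing yields the same α.) With (π/L)² = π^2 and c = -1/5, the largest admissible constant is α = ((π/L)² + c)/((π/L)² + 1).
Simplifying, α = (-1/5 + π^2)/(1 + π^2).


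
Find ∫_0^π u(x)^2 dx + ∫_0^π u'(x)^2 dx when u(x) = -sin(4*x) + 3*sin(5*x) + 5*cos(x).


||u||_{H^1(0,π)}^2 = -32/3 + 301*π/2

u'(x) = -5*sin(x) - 4*cos(4*x) + 15*cos(5*x).
Expand u² and (u')² and integrate term by term on (0, π), using: for integers n ≥ 1, ∫_0^π sin²(nx) dx = ∫_0^π cos²(nx) dx = π/2; for n ≠ n', ∫_0^π sin(nx)sin(n'x) dx = ∫_0^π cos(nx)cos(n'x) dx = 0; and by product-to-sum, ∫_0^π sin(nx)cos(n'x) dx = ½∫_0^π [sin((n+n')x) + sin((n−n')x)] dx, which is 0 when n+n' is even and 2n/(n²−n'²) when n+n' is odd (it need not vanish on (0, π)).
  u² squared terms: (-1)²·∫sin(4x)² dx = 1·π/2 = π/2;  (3)²·∫sin(5x)² dx = 9·π/2 = 9*π/2;  (5)²·∫cos(x)² dx = 25·π/2 = 25*π/2.
  u² cross terms: 2·(-1)·(3)·∫sin(4x)·sin(5x) dx = -6·(0) = 0;  2·(-1)·(5)·∫sin(4x)·cos(x) dx = -10·(8/15) = -16/3;  2·(3)·(5)·∫sin(5x)·cos(x) dx = 30·(0) = 0.
  So ∫_0^π u² dx = π/2 + 9*π/2 + 25*π/2 + 0 − 16/3 + 0 = -16/3 + 35*π/2.
  (u')² squared terms: (-5)²·∫sin(x)² dx = 25·π/2 = 25*π/2;  (-4)²·∫cos(4x)² dx = 16·π/2 = 8*π;  (15)²·∫cos(5x)² dx = 225·π/2 = 225*π/2.
  (u')² cross terms: 2·(-5)·(-4)·∫sin(x)·cos(4x) dx = 40·(-2/15) = -16/3;  2·(-5)·(15)·∫sin(x)·cos(5x) dx = -150·(0) = 0;  2·(-4)·(15)·∫cos(4x)·cos(5x) dx = -120·(0) = 0.
  So ∫_0^π (u')² dx = 25*π/2 + 8*π + 225*π/2 − 16/3 + 0 + 0 = -16/3 + 133*π.
||u||_{H^1}^2 = (-16/3 + 35*π/2) + (-16/3 + 133*π) = -32/3 + 301*π/2.


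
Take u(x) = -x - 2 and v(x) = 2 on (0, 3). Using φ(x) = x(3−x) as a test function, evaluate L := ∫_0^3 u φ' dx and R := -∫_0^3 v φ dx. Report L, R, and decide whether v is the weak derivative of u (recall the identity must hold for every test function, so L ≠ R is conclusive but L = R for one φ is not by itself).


LHS = 9/2, RHS = -9. No, v is not the weak derivative of u.

u(x) = -x - 2, classical derivative u'(x) = -1.
φ(x) = x(3−x), so φ'(x) = 3 - 2*x.
Note φ(0) = φ(3) = 0, so the boundary term u·φ vanishes.
LHS = ∫_0^3 u(x) φ'(x) dx = ∫_0^3 (2*x^2 + x - 6) dx. Term by term:
  ∫_0^3 2*x^2 dx = 18;  ∫_0^3 x dx = 9/2;  ∫_0^3 -6 dx = -18.
Sum: 18 + 9/2 − 18 = 9/2.
So LHS = 9/2.
∫_0^3 v(x) φ(x) dx = ∫_0^3 (-2*x^2 + 6*x) dx. Term by term:
  ∫_0^3 -2*x^2 dx = -18;  ∫_0^3 6*x dx = 27.
Sum: -18 + 27 = 9.
So RHS = -∫_0^3 v(x) φ(x) dx = -9.
LHS − RHS = 27/2 ≠ 0, so the identity fails.
(For a valid weak derivative the identity must hold for EVERY test function, in particular this one. The failure shows v is NOT the weak derivative of u.)
Correct weak derivative would be u'(x) = -1.


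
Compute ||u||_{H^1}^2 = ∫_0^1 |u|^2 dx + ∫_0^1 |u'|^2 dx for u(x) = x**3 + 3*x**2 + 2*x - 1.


||u||_{H^1}^2 = 9949/210

The H^1 norm (squared) on an interval (0, L) is
  ||u||_{H^1}^2 = ∫_0^L u(x)^2 dx + ∫_0^L u'(x)^2 dx.
Compute u'(x) = 3*x**2 + 6*x + 2.
Then u(x)^2 = x**6 + 6*x**5 + 13*x**4 + 10*x**3 - 2*x**2 - 4*x + 1 and u'(x)^2 = 9*x**4 + 36*x**3 + 48*x**2 + 24*x + 4.
Integrate each monomial from 0 to 1 using ∫_0^1 c·x^n dx = c·1^(n+1)/(n+1):
  ∫_0^1 u(x)^2 dx = ∫_0^1 (x^6 + 6*x^5 + 13*x^4 + 10*x^3 - 2*x^2 - 4*x + 1) dx. Term by term:
    ∫_0^1 x^6 dx = 1/7;  ∫_0^1 6*x^5 dx = 1;  ∫_0^1 13*x^4 dx = 13/5;
    ∫_0^1 10*x^3 dx = 5/2;  ∫_0^1 -2*x^2 dx = -2/3;  ∫_0^1 -4*x dx = -2;
    ∫_0^1 1 dx = 1.
  Sum: 1/7 + 1 + 13/5 + 5/2 − 2/3 − 2 + 1 = 961/210.
  ∫_0^1 u'(x)^2 dx = ∫_0^1 (9*x^4 + 36*x^3 + 48*x^2 + 24*x + 4) dx. Term by term:
    ∫_0^1 9*x^4 dx = 9/5;  ∫_0^1 36*x^3 dx = 9;  ∫_0^1 48*x^2 dx = 16;
    ∫_0^1 24*x dx = 12;  ∫_0^1 4 dx = 4.
  Sum: 9/5 + 9 + 16 + 12 + 4 = 214/5.
Adding: ||u||_{H^1}^2 = 961/210 + 214/5 = 9949/210.


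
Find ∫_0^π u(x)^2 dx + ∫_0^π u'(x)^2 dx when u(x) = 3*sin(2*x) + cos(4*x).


||u||_{H^1(0,π)}^2 = 31*π

u'(x) = -4*sin(4*x) + 6*cos(2*x).
Expand u² and (u')² and integrate term by term on (0, π), using: for integers n ≥ 1, ∫_0^π sin²(nx) dx = ∫_0^π cos²(nx) dx = π/2; for n ≠ n', ∫_0^π sin(nx)sin(n'x) dx = ∫_0^π cos(nx)cos(n'x) dx = 0; and by product-to-sum, ∫_0^π sin(nx)cos(n'x) dx = ½∫_0^π [sin((n+n')x) + sin((n−n')x)] dx, which is 0 when n+n' is even and 2n/(n²−n'²) when n+n' is odd (it need not vanish on (0, π)).
  u² squared terms: (3)²·∫sin(2x)² dx = 9·π/2 = 9*π/2;  (1)²·∫cos(4x)² dx = 1·π/2 = π/2.
  u² cross terms: 2·(3)·(1)·∫sin(2x)·cos(4x) dx = 6·(0) = 0.
  So ∫_0^π u² dx = 9*π/2 + π/2 + 0 = 5*π.
  (u')² squared terms: (-4)²·∫sin(4x)² dx = 16·π/2 = 8*π;  (6)²·∫cos(2x)² dx = 36·π/2 = 18*π.
  (u')² cross terms: 2·(-4)·(6)·∫sin(4x)·cos(2x) dx = -48·(0) = 0.
  So ∫_0^π (u')² dx = 8*π + 18*π + 0 = 26*π.
||u||_{H^1}^2 = (5*π) + (26*π) = 31*π.


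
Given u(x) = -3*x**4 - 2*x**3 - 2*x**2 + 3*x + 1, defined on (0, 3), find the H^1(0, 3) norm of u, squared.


||u||_{H^1}^2 = 7037301/70

The H^1 norm (squared) on an interval (0, L) is
  ||u||_{H^1}^2 = ∫_0^L u(x)^2 dx + ∫_0^L u'(x)^2 dx.
Compute u'(x) = -12*x**3 - 6*x**2 - 4*x + 3.
Then u(x)^2 = 9*x**8 + 12*x**7 + 16*x**6 - 10*x**5 - 14*x**4 - 16*x**3 + 5*x**2 + 6*x + 1 and u'(x)^2 = 144*x**6 + 144*x**5 + 132*x**4 - 24*x**3 - 20*x**2 - 24*x + 9.
Integrate each monomial from 0 to 3 using ∫_0^3 c·x^n dx = c·3^(n+1)/(n+1):
  ∫_0^3 u(x)^2 dx = ∫_0^3 (9*x^8 + 12*x^7 + 16*x^6 - 10*x^5 - 14*x^4 - 16*x^3 + 5*x^2 + 6*x + 1) dx. Term by term:
    ∫_0^3 9*x^8 dx = 19683;  ∫_0^3 12*x^7 dx = 19683/2;  ∫_0^3 16*x^6 dx = 34992/7;
    ∫_0^3 -10*x^5 dx = -1215;  ∫_0^3 -14*x^4 dx = -3402/5;  ∫_0^3 -16*x^3 dx = -324;
    ∫_0^3 5*x^2 dx = 45;  ∫_0^3 6*x dx = 27;  ∫_0^3 1 dx = 3.
  Sum: 19683 + 19683/2 + 34992/7 − 1215 − 3402/5 − 324 + 45 + 27 + 3 = 2266527/70.
  ∫_0^3 u'(x)^2 dx = ∫_0^3 (144*x^6 + 144*x^5 + 132*x^4 - 24*x^3 - 20*x^2 - 24*x + 9) dx. Term by term:
    ∫_0^3 144*x^6 dx = 314928/7;  ∫_0^3 144*x^5 dx = 17496;  ∫_0^3 132*x^4 dx = 32076/5;
    ∫_0^3 -24*x^3 dx = -486;  ∫_0^3 -20*x^2 dx = -180;  ∫_0^3 -24*x dx = -108;
    ∫_0^3 9 dx = 27.
  Sum: 314928/7 + 17496 + 32076/5 − 486 − 180 − 108 + 27 = 2385387/35.
Adding: ||u||_{H^1}^2 = 2266527/70 + 2385387/35 = 7037301/70.


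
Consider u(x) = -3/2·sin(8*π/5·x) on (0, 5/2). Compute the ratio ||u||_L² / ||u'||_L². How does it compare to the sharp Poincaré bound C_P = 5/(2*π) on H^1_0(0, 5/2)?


||u||_L² / ||u'||_L² = 5/(8*π) < C_P = 5/(2*π).

u(x) = -3/2·sin(8*π/5·x), so u'(x) = -12*π*cos(8*π*x/5)/5.
Writing u(x) = A·sin(kπx/L) with A = -3/2 and k = 4, use ∫_0^L sin²(kπx/L) dx = L/2 and ∫_0^L cos²(kπx/L) dx = L/2.
u² = 9/4·sin²(8*π/5·x) and (u')² = 144*π^2/25·cos²(8*π/5·x), and each of sin², cos² integrates to L/2 = 5/4 over (0, 5/2).
∫_0^5/2 u² dx = 45/16, so ||u||_L² = 3*sqrt(5)/4.
∫_0^5/2 (u')² dx = 36*π^2/5, so ||u'||_L² = 6*sqrt(5)*π/5.
Ratio ||u||_L² / ||u'||_L² = 5/(8*π).
Sharp Poincaré constant on H^1_0(0, 5/2) is C_P = L/π = 5/(2*π), achieved by sin(2*π/5·x).
This is the k = 4 harmonic; the ratio L/(kπ) is strictly less than C_P = L/π, consistent with the sharp inequality ||u||_L² ≤ C_P ||u'||_L².


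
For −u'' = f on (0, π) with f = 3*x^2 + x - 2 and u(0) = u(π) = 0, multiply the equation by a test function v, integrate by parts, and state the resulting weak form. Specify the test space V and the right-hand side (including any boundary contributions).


V = H^1_0(0, π) (so v(0) = v(π) = 0); weak form: ∫_0^π u'v' dx = ∫_0^π (3*x^2 + x - 2) v dx for all v ∈ V.

Multiply both sides by a test function v and integrate from 0 to π:
  ∫_0^π −u''(x) v(x) dx = ∫_0^π f(x) v(x) dx.
Integrate the LHS by parts once:
  ∫_0^π −u'' v dx = −[u'(x) v(x)]_0^π + ∫_0^π u'(x) v'(x) dx.
Thus ∫_0^π u'(x) v'(x) dx = ∫_0^π f(x) v(x) dx + [u'(x) v(x)]_0^π.
Choose V so that boundary terms are either known or forced to vanish.
u is Dirichlet: u(0) = u(π) = 0. Let V = H^1_0(0, π); then v(0) = v(π) = 0, and [u' v]_0^π = 0.
Weak formulation: find u (satisfying any essential BC) such that ∫_0^π u'(x) v'(x) dx = ∫_0^π f v dx for all v ∈ V.
Substituting f(x) = 3*x^2 + x - 2, the right-hand side is ∫_0^π (3*x^2 + x - 2) v dx.


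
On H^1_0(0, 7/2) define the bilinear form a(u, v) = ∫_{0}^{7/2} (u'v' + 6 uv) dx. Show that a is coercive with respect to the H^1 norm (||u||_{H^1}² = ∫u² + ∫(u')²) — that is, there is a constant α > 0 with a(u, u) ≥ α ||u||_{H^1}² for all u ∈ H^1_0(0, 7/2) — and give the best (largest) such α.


α = 1

Coercivity of a(·,·) on H^1_0(0, 7/2) means a(u, u) ≥ α ||u||_{H^1}² for every u ∈ H^1_0.
The interval has length L = 7/2, and Poincaré/coercivity depend only on L. Here a(u, u) = ∫(u')² + (6)·∫u².
Here c = 6 ≥ 1, so a(u,u) = ∫(u')² + c∫u² ≥ ∫(u')² + ∫u² = ||u||_{H^1}², i.e. α = 1 works. No larger α is possible: a(u,u) ≥ α||u||_{H^1}² means (1−α)∫(u')² ≥ (α−c)∫u², and for the modes u_n = sin(nπ(x−x₀)/L) (x₀ the left endpoint) one has ∫u_n²/∫(u_n')² = (L/(nπ))² → 0, so a(u_n,u_n)/||u_n||_{H^1}² → 1. Hence the optimal constant is α = 1.
Therefore α = 1.


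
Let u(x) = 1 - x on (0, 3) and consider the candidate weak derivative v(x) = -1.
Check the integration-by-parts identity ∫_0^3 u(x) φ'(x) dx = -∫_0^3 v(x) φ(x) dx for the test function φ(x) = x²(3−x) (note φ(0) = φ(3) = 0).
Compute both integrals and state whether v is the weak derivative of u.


LHS = 27/4, RHS = 27/4. Yes, v = u' weakly.

u(x) = 1 - x, classical derivative u'(x) = -1.
φ(x) = x²(3−x), so φ'(x) = 3*x*(2 - x).
Note φ(0) = φ(3) = 0, so the boundary term u·φ vanishes.
LHS = ∫_0^3 u(x) φ'(x) dx = ∫_0^3 (3*x^3 - 9*x^2 + 6*x) dx. Term by term:
  ∫_0^3 3*x^3 dx = 243/4;  ∫_0^3 -9*x^2 dx = -81;  ∫_0^3 6*x dx = 27.
Sum: 243/4 − 81 + 27 = 27/4.
So LHS = 27/4.
∫_0^3 v(x) φ(x) dx = ∫_0^3 (x^3 - 3*x^2) dx. Term by term:
  ∫_0^3 x^3 dx = 81/4;  ∫_0^3 -3*x^2 dx = -27.
Sum: 81/4 − 27 = -27/4.
So RHS = -∫_0^3 v(x) φ(x) dx = 27/4.
LHS = RHS, so the identity holds for this test φ.
Moreover u is smooth here and v(x) = u'(x) = -1 pointwise, so the identity holds for every test function. Hence v is the weak derivative of u.


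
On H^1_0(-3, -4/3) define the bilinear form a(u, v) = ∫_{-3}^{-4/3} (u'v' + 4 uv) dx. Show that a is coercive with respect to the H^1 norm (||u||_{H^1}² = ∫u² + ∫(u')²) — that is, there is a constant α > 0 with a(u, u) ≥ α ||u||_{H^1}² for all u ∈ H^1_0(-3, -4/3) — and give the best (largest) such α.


α = 1

Coercivity of a(·,·) on H^1_0(-3, -4/3) means a(u, u) ≥ α ||u||_{H^1}² for every u ∈ H^1_0.
The interval has length L = 5/3, and Poincaré/coercivity depend only on L. Here a(u, u) = ∫(u')² + (4)·∫u².
Here c = 4 ≥ 1, so a(u,u) = ∫(u')² + c∫u² ≥ ∫(u')² + ∫u² = ||u||_{H^1}², i.e. α = 1 works. No larger α is possible: a(u,u) ≥ α||u||_{H^1}² means (1−α)∫(u')² ≥ (α−c)∫u², and for the modes u_n = sin(nπ(x−x₀)/L) (x₀ the left endpoint) one has ∫u_n²/∫(u_n')² = (L/(nπ))² → 0, so a(u_n,u_n)/||u_n||_{H^1}² → 1. Hence the optimal constant is α = 1.
Therefore α = 1.


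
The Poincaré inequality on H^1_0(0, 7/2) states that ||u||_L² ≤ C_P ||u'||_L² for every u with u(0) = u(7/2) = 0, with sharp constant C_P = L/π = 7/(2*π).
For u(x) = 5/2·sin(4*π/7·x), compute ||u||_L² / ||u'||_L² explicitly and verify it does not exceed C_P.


||u||_L² / ||u'||_L² = 7/(4*π) < C_P = 7/(2*π).

u(x) = 5/2·sin(4*π/7·x), so u'(x) = 10*π*cos(4*π*x/7)/7.
Writing u(x) = A·sin(kπx/L) with A = 5/2 and k = 2, use ∫_0^L sin²(kπx/L) dx = L/2 and ∫_0^L cos²(kπx/L) dx = L/2.
u² = 25/4·sin²(4*π/7·x) and (u')² = 100*π^2/49·cos²(4*π/7·x), and each of sin², cos² integrates to L/2 = 7/4 over (0, 7/2).
∫_0^7/2 u² dx = 175/16, so ||u||_L² = 5*sqrt(7)/4.
∫_0^7/2 (u')² dx = 25*π^2/7, so ||u'||_L² = 5*sqrt(7)*π/7.
Ratio ||u||_L² / ||u'||_L² = 7/(4*π).
Sharp Poincaré constant on H^1_0(0, 7/2) is C_P = L/π = 7/(2*π), achieved by sin(2*π/7·x).
This is the k = 2 harmonic; the ratio L/(kπ) is strictly less than C_P = L/π, consistent with the sharp inequality ||u||_L² ≤ C_P ||u'||_L².


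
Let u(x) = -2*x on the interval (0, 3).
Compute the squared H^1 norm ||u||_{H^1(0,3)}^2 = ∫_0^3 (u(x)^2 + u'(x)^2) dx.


||u||_{H^1}^2 = 48

The H^1 norm (squared) on an interval (0, L) is
  ||u||_{H^1}^2 = ∫_0^L u(x)^2 dx + ∫_0^L u'(x)^2 dx.
Compute u'(x) = -2.
Then u(x)^2 = 4*x**2 and u'(x)^2 = 4.
Integrate each monomial from 0 to 3 using ∫_0^3 c·x^n dx = c·3^(n+1)/(n+1):
  ∫_0^3 u(x)^2 dx = ∫_0^3 (4*x^2) dx. Term by term:
    ∫_0^3 4*x^2 dx = 36.
  ∫_0^3 u'(x)^2 dx = ∫_0^3 (4) dx. Term by term:
    ∫_0^3 4 dx = 12.
Adding: ||u||_{H^1}^2 = 36 + 12 = 48.


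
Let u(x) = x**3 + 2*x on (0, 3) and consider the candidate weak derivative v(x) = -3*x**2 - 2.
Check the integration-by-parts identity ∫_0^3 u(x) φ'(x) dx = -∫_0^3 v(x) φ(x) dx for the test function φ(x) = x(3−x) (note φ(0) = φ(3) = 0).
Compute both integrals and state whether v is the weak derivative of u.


LHS = -909/20, RHS = 909/20. No, v is not the weak derivative of u.

u(x) = x**3 + 2*x, classical derivative u'(x) = 3*x**2 + 2.
φ(x) = x(3−x), so φ'(x) = 3 - 2*x.
Note φ(0) = φ(3) = 0, so the boundary term u·φ vanishes.
LHS = ∫_0^3 u(x) φ'(x) dx = ∫_0^3 (-2*x^4 + 3*x^3 - 4*x^2 + 6*x) dx. Term by term:
  ∫_0^3 -2*x^4 dx = -486/5;  ∫_0^3 3*x^3 dx = 243/4;  ∫_0^3 -4*x^2 dx = -36;
  ∫_0^3 6*x dx = 27.
Sum: -486/5 + 243/4 − 36 + 27 = -909/20.
So LHS = -909/20.
∫_0^3 v(x) φ(x) dx = ∫_0^3 (3*x^4 - 9*x^3 + 2*x^2 - 6*x) dx. Term by term:
  ∫_0^3 3*x^4 dx = 729/5;  ∫_0^3 -9*x^3 dx = -729/4;  ∫_0^3 2*x^2 dx = 18;
  ∫_0^3 -6*x dx = -27.
Sum: 729/5 − 729/4 + 18 − 27 = -909/20.
So RHS = -∫_0^3 v(x) φ(x) dx = 909/20.
LHS − RHS = -909/10 ≠ 0, so the identity fails.
(For a valid weak derivative the identity must hold for EVERY test function, in particular this one. The failure shows v is NOT the weak derivative of u.)
Correct weak derivative would be u'(x) = 3*x**2 + 2.


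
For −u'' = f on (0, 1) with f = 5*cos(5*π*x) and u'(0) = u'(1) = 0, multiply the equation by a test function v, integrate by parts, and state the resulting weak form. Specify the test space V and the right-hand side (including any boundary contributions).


V = H^1(0, 1) (no boundary constraint on v; u is determined up to an additive constant); weak form: ∫_0^1 u'v' dx = ∫_0^1 (5*cos(5*π*x)) v dx for all v ∈ V.

Multiply both sides by a test function v and integrate from 0 to 1:
  ∫_0^1 −u''(x) v(x) dx = ∫_0^1 f(x) v(x) dx.
Integrate the LHS by parts once:
  ∫_0^1 −u'' v dx = −[u'(x) v(x)]_0^1 + ∫_0^1 u'(x) v'(x) dx.
Thus ∫_0^1 u'(x) v'(x) dx = ∫_0^1 f(x) v(x) dx + [u'(x) v(x)]_0^1.
Choose V so that boundary terms are either known or forced to vanish.
u has homogeneous Neumann: u'(0) = u'(1) = 0. So [u' v]_0^1 = 0·v(1) − 0·v(0) = 0 for any v; take V = H^1(0, 1).
Weak formulation: find u (satisfying any essential BC) such that ∫_0^1 u'(x) v'(x) dx = ∫_0^1 f v dx for all v ∈ V (homogeneous Neumann, so boundary terms vanish).
Substituting f(x) = 5*cos(5*π*x), the right-hand side is ∫_0^1 (5*cos(5*π*x)) v dx.
Compatibility check (pure Neumann): taking v ≡ 1 ∈ V gives 0 = ∫_0^1 f dx + (0) − (0), i.e. ∫_0^1 f dx must equal u'(0) − u'(1) = 0. Indeed ∫_0^1 (5*cos(5*π*x)) dx = 0, so the data are compatible. The solution is then unique only up to an additive constant (fix it e.g. by requiring ∫_0^1 u dx = 0).


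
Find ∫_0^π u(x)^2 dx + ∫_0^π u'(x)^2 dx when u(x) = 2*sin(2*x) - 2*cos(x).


||u||_{H^1(0,π)}^2 = -64/3 + 14*π

u'(x) = 2*sin(x) + 4*cos(2*x).
Expand u² and (u')² and integrate term by term on (0, π), using: for integers n ≥ 1, ∫_0^π sin²(nx) dx = ∫_0^π cos²(nx) dx = π/2; for n ≠ n', ∫_0^π sin(nx)sin(n'x) dx = ∫_0^π cos(nx)cos(n'x) dx = 0; and by product-to-sum, ∫_0^π sin(nx)cos(n'x) dx = ½∫_0^π [sin((n+n')x) + sin((n−n')x)] dx, which is 0 when n+n' is even and 2n/(n²−n'²) when n+n' is odd (it need not vanish on (0, π)).
  u² squared terms: (-2)²·∫cos(x)² dx = 4·π/2 = 2*π;  (2)²·∫sin(2x)² dx = 4·π/2 = 2*π.
  u² cross terms: 2·(-2)·(2)·∫cos(x)·sin(2x) dx = -8·(4/3) = -32/3.
  So ∫_0^π u² dx = 2*π + 2*π − 32/3 = -32/3 + 4*π.
  (u')² squared terms: (2)²·∫sin(x)² dx = 4·π/2 = 2*π;  (4)²·∫cos(2x)² dx = 16·π/2 = 8*π.
  (u')² cross terms: 2·(2)·(4)·∫sin(x)·cos(2x) dx = 16·(-2/3) = -32/3.
  So ∫_0^π (u')² dx = 2*π + 8*π − 32/3 = -32/3 + 10*π.
||u||_{H^1}^2 = (-32/3 + 4*π) + (-32/3 + 10*π) = -64/3 + 14*π.


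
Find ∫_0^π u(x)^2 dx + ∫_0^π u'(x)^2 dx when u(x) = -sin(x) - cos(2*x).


||u||_{H^1(0,π)}^2 = -20/3 + 7*π/2

u'(x) = 2*sin(2*x) - cos(x).
Expand u² and (u')² and integrate term by term on (0, π), using: for integers n ≥ 1, ∫_0^π sin²(nx) dx = ∫_0^π cos²(nx) dx = π/2; for n ≠ n', ∫_0^π sin(nx)sin(n'x) dx = ∫_0^π cos(nx)cos(n'x) dx = 0; and by product-to-sum, ∫_0^π sin(nx)cos(n'x) dx = ½∫_0^π [sin((n+n')x) + sin((n−n')x)] dx, which is 0 when n+n' is even and 2n/(n²−n'²) when n+n' is odd (it need not vanish on (0, π)).
  u² squared terms: (-1)²·∫cos(2x)² dx = 1·π/2 = π/2;  (-1)²·∫sin(x)² dx = 1·π/2 = π/2.
  u² cross terms: 2·(-1)·(-1)·∫cos(2x)·sin(x) dx = 2·(-2/3) = -4/3.
  So ∫_0^π u² dx = π/2 + π/2 − 4/3 = -4/3 + π.
  (u')² squared terms: (-1)²·∫cos(x)² dx = 1·π/2 = π/2;  (2)²·∫sin(2x)² dx = 4·π/2 = 2*π.
  (u')² cross terms: 2·(-1)·(2)·∫cos(x)·sin(2x) dx = -4·(4/3) = -16/3.
  So ∫_0^π (u')² dx = π/2 + 2*π − 16/3 = -16/3 + 5*π/2.
||u||_{H^1}^2 = (-4/3 + π) + (-16/3 + 5*π/2) = -20/3 + 7*π/2.


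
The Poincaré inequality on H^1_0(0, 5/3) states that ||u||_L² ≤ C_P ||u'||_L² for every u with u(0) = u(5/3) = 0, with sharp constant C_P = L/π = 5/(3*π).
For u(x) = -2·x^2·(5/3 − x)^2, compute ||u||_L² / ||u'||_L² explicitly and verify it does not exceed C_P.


||u||_L² / ||u'||_L² = 5*sqrt(3)/18 < C_P = 5/(3*π).

u(x) = -2·x^2·(5/3 − x)^2, so u'(x) = 4*x*(-18*x^2 + 45*x - 25)/9.
u(x) = -2·x^2·(5/3 − x)^2 vanishes at x = 0 and x = 5/3, so u ∈ H^1_0(0, 5/3). Differentiate via the product rule and integrate the resulting polynomials term by term.
  ∫_0^5/3 u² dx = ∫_0^5/3 (4*x^8 - 80*x^7/3 + 200*x^6/3 - 2000*x^5/27 + 2500*x^4/81) dx. Term by term:
    ∫_0^5/3 4*x^8 dx = 7812500/177147;  ∫_0^5/3 -80*x^7/3 dx = -3906250/19683;  ∫_0^5/3 200*x^6/3 dx = 15625000/45927;
    ∫_0^5/3 -2000*x^5/27 dx = -15625000/59049;  ∫_0^5/3 2500*x^4/81 dx = 1562500/19683.
  Sum: 7812500/177147 − 3906250/19683 + 15625000/45927 − 15625000/59049 + 1562500/19683 = 781250/1240029.
  ∫_0^5/3 (u')² dx = ∫_0^5/3 (64*x^6 - 320*x^5 + 5200*x^4/9 - 4000*x^3/9 + 10000*x^2/81) dx. Term by term:
    ∫_0^5/3 64*x^6 dx = 5000000/15309;  ∫_0^5/3 -320*x^5 dx = -2500000/2187;  ∫_0^5/3 5200*x^4/9 dx = 3250000/2187;
    ∫_0^5/3 -4000*x^3/9 dx = -625000/729;  ∫_0^5/3 10000*x^2/81 dx = 1250000/6561.
  Sum: 5000000/15309 − 2500000/2187 + 3250000/2187 − 625000/729 + 1250000/6561 = 125000/45927.
∫_0^5/3 u² dx = 781250/1240029, so ||u||_L² = 625*sqrt(42)/5103.
∫_0^5/3 (u')² dx = 125000/45927, so ||u'||_L² = 250*sqrt(14)/567.
Ratio ||u||_L² / ||u'||_L² = 5*sqrt(3)/18.
Sharp Poincaré constant on H^1_0(0, 5/3) is C_P = L/π = 5/(3*π), achieved by sin(3*π/5·x).
A polynomial bump cannot attain the sharp Poincaré constant (only the first sine eigenfunction does), so the ratio is strictly less than C_P, consistent with ||u||_L² ≤ C_P ||u'||_L².


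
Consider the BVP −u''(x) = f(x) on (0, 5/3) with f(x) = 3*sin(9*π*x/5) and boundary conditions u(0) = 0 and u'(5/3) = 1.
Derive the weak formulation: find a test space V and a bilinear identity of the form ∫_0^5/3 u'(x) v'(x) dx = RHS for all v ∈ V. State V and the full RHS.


V = {v ∈ H^1(0, 5/3) : v(0) = 0} (test functions vanish at x = 0 where u is specified); weak form: ∫_0^5/3 u'v' dx = ∫_0^5/3 (3*sin(9*π*x/5)) v dx + v(5/3) for all v ∈ V.

Multiply both sides by a test function v and integrate from 0 to 5/3:
  ∫_0^5/3 −u''(x) v(x) dx = ∫_0^5/3 f(x) v(x) dx.
Integrate the LHS by parts once:
  ∫_0^5/3 −u'' v dx = −[u'(x) v(x)]_0^5/3 + ∫_0^5/3 u'(x) v'(x) dx.
Thus ∫_0^5/3 u'(x) v'(x) dx = ∫_0^5/3 f(x) v(x) dx + [u'(x) v(x)]_0^5/3.
Choose V so that boundary terms are either known or forced to vanish.
Mixed BC: u(0) = 0 (Dirichlet) and u'(5/3) = 1 (Neumann). Define V = {v ∈ H^1(0, 5/3) : v(0) = 0}. Then [u' v]_0^5/3 = u'(5/3)·v(5/3) − u'(0)·0 = v(5/3).
Weak formulation: find u (satisfying any essential BC) such that ∫_0^5/3 u'(x) v'(x) dx = ∫_0^5/3 f v dx + v(5/3) for all v ∈ V (Dirichlet at 0 absorbed into V; Neumann datum at x = 5/3 contributes the boundary term).
Substituting f(x) = 3*sin(9*π*x/5), the right-hand side is ∫_0^5/3 (3*sin(9*π*x/5)) v dx + v(5/3).


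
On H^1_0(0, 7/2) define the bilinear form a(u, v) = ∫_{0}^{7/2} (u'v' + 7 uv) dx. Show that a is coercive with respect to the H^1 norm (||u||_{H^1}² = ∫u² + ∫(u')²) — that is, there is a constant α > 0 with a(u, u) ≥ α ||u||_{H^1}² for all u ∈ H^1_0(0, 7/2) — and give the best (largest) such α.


α = 1

Coercivity of a(·,·) on H^1_0(0, 7/2) means a(u, u) ≥ α ||u||_{H^1}² for every u ∈ H^1_0.
The interval has length L = 7/2, and Poincaré/coercivity depend only on L. Here a(u, u) = ∫(u')² + (7)·∫u².
Here c = 7 ≥ 1, so a(u,u) = ∫(u')² + c∫u² ≥ ∫(u')² + ∫u² = ||u||_{H^1}², i.e. α = 1 works. No larger α is possible: a(u,u) ≥ α||u||_{H^1}² means (1−α)∫(u')² ≥ (α−c)∫u², and for the modes u_n = sin(nπ(x−x₀)/L) (x₀ the left endpoint) one has ∫u_n²/∫(u_n')² = (L/(nπ))² → 0, so a(u_n,u_n)/||u_n||_{H^1}² → 1. Hence the optimal constant is α = 1.
Therefore α = 1.


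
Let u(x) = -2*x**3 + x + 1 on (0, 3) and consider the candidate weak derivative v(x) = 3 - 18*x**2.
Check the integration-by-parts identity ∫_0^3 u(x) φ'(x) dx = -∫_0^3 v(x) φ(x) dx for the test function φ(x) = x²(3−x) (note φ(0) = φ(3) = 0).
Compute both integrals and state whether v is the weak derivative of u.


LHS = 2781/20, RHS = 8343/20. No, v is not the weak derivative of u.

u(x) = -2*x**3 + x + 1, classical derivative u'(x) = 1 - 6*x**2.
φ(x) = x²(3−x), so φ'(x) = 3*x*(2 - x).
Note φ(0) = φ(3) = 0, so the boundary term u·φ vanishes.
LHS = ∫_0^3 u(x) φ'(x) dx = ∫_0^3 (6*x^5 - 12*x^4 - 3*x^3 + 3*x^2 + 6*x) dx. Term by term:
  ∫_0^3 6*x^5 dx = 729;  ∫_0^3 -12*x^4 dx = -2916/5;  ∫_0^3 -3*x^3 dx = -243/4;
  ∫_0^3 3*x^2 dx = 27;  ∫_0^3 6*x dx = 27.
Sum: 729 − 2916/5 − 243/4 + 27 + 27 = 2781/20.
So LHS = 2781/20.
∫_0^3 v(x) φ(x) dx = ∫_0^3 (18*x^5 - 54*x^4 - 3*x^3 + 9*x^2) dx. Term by term:
  ∫_0^3 18*x^5 dx = 2187;  ∫_0^3 -54*x^4 dx = -13122/5;  ∫_0^3 -3*x^3 dx = -243/4;
  ∫_0^3 9*x^2 dx = 81.
Sum: 2187 − 13122/5 − 243/4 + 81 = -8343/20.
So RHS = -∫_0^3 v(x) φ(x) dx = 8343/20.
LHS − RHS = -2781/10 ≠ 0, so the identity fails.
(For a valid weak derivative the identity must hold for EVERY test function, in particular this one. The failure shows v is NOT the weak derivative of u.)
Correct weak derivative would be u'(x) = 1 - 6*x**2.


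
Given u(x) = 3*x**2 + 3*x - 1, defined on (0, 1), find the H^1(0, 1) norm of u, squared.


||u||_{H^1}^2 = 443/10

The H^1 norm (squared) on an interval (0, L) is
  ||u||_{H^1}^2 = ∫_0^L u(x)^2 dx + ∫_0^L u'(x)^2 dx.
Compute u'(x) = 6*x + 3.
Then u(x)^2 = 9*x**4 + 18*x**3 + 3*x**2 - 6*x + 1 and u'(x)^2 = 36*x**2 + 36*x + 9.
Integrate each monomial from 0 to 1 using ∫_0^1 c·x^n dx = c·1^(n+1)/(n+1):
  ∫_0^1 u(x)^2 dx = ∫_0^1 (9*x^4 + 18*x^3 + 3*x^2 - 6*x + 1) dx. Term by term:
    ∫_0^1 9*x^4 dx = 9/5;  ∫_0^1 18*x^3 dx = 9/2;  ∫_0^1 3*x^2 dx = 1;
    ∫_0^1 -6*x dx = -3;  ∫_0^1 1 dx = 1.
  Sum: 9/5 + 9/2 + 1 − 3 + 1 = 53/10.
  ∫_0^1 u'(x)^2 dx = ∫_0^1 (36*x^2 + 36*x + 9) dx. Term by term:
    ∫_0^1 36*x^2 dx = 12;  ∫_0^1 36*x dx = 18;  ∫_0^1 9 dx = 9.
  Sum: 12 + 18 + 9 = 39.
Adding: ||u||_{H^1}^2 = 53/10 + 39 = 443/10.


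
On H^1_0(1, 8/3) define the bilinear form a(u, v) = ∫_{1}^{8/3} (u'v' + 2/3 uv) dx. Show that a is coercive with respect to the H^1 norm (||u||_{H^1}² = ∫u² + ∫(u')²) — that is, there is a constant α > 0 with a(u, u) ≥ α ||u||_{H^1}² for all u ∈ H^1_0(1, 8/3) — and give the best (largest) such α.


α = (50 + 27*π^2)/(3*(25 + 9*π^2))

Coercivity of a(·,·) on H^1_0(1, 8/3) means a(u, u) ≥ α ||u||_{H^1}² for every u ∈ H^1_0.
The interval has length L = 5/3, and Poincaré/coercivity depend only on L. Here a(u, u) = ∫(u')² + (2/3)·∫u².
Here 0 < c = 2/3 < 1. The condition a(u,u) ≥ α||u||_{H^1}² reads (1−α)∫(u')² ≥ (α−c)∫u². Any admissible α is ≤ 1 (rapidly oscillating u have ∫u²/∫(u')² → 0), and α = 1 would force 0 ≥ (1−c)∫u², impossible since c < 1; so 1−α > 0. By the sharp Poincaré inequality on H^1_0 of an interval of length L, ∫(u')² ≥ (π/L)²∫u² with equality for the first sine mode sin(π(x−x₀)/L) (x₀ the left endpoint), so the inequality holds for all u iff (1−α)(π/L)² ≥ α − c, i.e. α ≤ ((π/L)² + c)/((π/L)² + 1) = (1 + c(L/π)²)/(1 + (L/π)²). With (π/L)² = 9*π^2/25 and c = 2/3, the largest admissible constant is α = ((π/L)² + c)/((π/L)² + 1).
Simplifying, α = (50 + 27*π^2)/(3*(25 + 9*π^2)).


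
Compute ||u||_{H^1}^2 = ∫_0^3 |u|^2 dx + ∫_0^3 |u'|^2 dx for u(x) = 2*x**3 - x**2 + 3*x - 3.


||u||_{H^1}^2 = 189603/70

The H^1 norm (squared) on an interval (0, L) is
  ||u||_{H^1}^2 = ∫_0^L u(x)^2 dx + ∫_0^L u'(x)^2 dx.
Compute u'(x) = 6*x**2 - 2*x + 3.
Then u(x)^2 = 4*x**6 - 4*x**5 + 13*x**4 - 18*x**3 + 15*x**2 - 18*x + 9 and u'(x)^2 = 36*x**4 - 24*x**3 + 40*x**2 - 12*x + 9.
Integrate each monomial from 0 to 3 using ∫_0^3 c·x^n dx = c·3^(n+1)/(n+1):
  ∫_0^3 u(x)^2 dx = ∫_0^3 (4*x^6 - 4*x^5 + 13*x^4 - 18*x^3 + 15*x^2 - 18*x + 9) dx. Term by term:
    ∫_0^3 4*x^6 dx = 8748/7;  ∫_0^3 -4*x^5 dx = -486;  ∫_0^3 13*x^4 dx = 3159/5;
    ∫_0^3 -18*x^3 dx = -729/2;  ∫_0^3 15*x^2 dx = 135;  ∫_0^3 -18*x dx = -81;
    ∫_0^3 9 dx = 27.
  Sum: 8748/7 − 486 + 3159/5 − 729/2 + 135 − 81 + 27 = 77841/70.
  ∫_0^3 u'(x)^2 dx = ∫_0^3 (36*x^4 - 24*x^3 + 40*x^2 - 12*x + 9) dx. Term by term:
    ∫_0^3 36*x^4 dx = 8748/5;  ∫_0^3 -24*x^3 dx = -486;  ∫_0^3 40*x^2 dx = 360;
    ∫_0^3 -12*x dx = -54;  ∫_0^3 9 dx = 27.
  Sum: 8748/5 − 486 + 360 − 54 + 27 = 7983/5.
Adding: ||u||_{H^1}^2 = 77841/70 + 7983/5 = 189603/70.


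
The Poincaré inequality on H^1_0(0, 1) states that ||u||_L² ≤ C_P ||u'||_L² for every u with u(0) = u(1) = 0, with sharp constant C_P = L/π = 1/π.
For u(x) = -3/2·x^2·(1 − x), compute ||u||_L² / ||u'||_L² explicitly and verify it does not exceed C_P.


||u||_L² / ||u'||_L² = sqrt(14)/14 < C_P = 1/π.

u(x) = -3/2·x^2·(1 − x), so u'(x) = 3*x*(3*x - 2)/2.
u(x) = -3/2·x^2·(1 − x) vanishes at x = 0 and x = 1, so u ∈ H^1_0(0, 1). Differentiate via the product rule and integrate the resulting polynomials term by term.
  ∫_0^1 u² dx = ∫_0^1 (9*x^6/4 - 9*x^5/2 + 9*x^4/4) dx. Term by term:
    ∫_0^1 9*x^6/4 dx = 9/28;  ∫_0^1 -9*x^5/2 dx = -3/4;  ∫_0^1 9*x^4/4 dx = 9/20.
  Sum: 9/28 − 3/4 + 9/20 = 3/140.
  ∫_0^1 (u')² dx = ∫_0^1 (81*x^4/4 - 27*x^3 + 9*x^2) dx. Term by term:
    ∫_0^1 81*x^4/4 dx = 81/20;  ∫_0^1 -27*x^3 dx = -27/4;  ∫_0^1 9*x^2 dx = 3.
  Sum: 81/20 − 27/4 + 3 = 3/10.
∫_0^1 u² dx = 3/140, so ||u||_L² = sqrt(105)/70.
∫_0^1 (u')² dx = 3/10, so ||u'||_L² = sqrt(30)/10.
Ratio ||u||_L² / ||u'||_L² = sqrt(14)/14.
Sharp Poincaré constant on H^1_0(0, 1) is C_P = L/π = 1/π, achieved by sin(π·x).
A polynomial bump cannot attain the sharp Poincaré constant (only the first sine eigenfunction does), so the ratio is strictly less than C_P, consistent with ||u||_L² ≤ C_P ||u'||_L².
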